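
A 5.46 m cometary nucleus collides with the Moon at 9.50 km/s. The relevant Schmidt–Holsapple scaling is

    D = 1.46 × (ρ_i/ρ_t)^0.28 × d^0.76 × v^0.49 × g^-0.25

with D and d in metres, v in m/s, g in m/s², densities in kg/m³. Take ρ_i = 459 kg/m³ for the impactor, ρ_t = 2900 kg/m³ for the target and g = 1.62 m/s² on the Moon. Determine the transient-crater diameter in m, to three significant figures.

D ≈ 250 m

In SI units: v = 9500 m/s.
(ρ_i/ρ_t)^0.28 = (459/2900)^0.28 = 0.5968
d^0.76 = 5.46^0.76 = 3.633
v^0.49 = 9500^0.49 = 88.94
g^-0.25 = 1.62^-0.25 = 0.8864
D = 1.46 × 0.5968 × 3.633 × 88.94 × 0.8864 = 249.6 m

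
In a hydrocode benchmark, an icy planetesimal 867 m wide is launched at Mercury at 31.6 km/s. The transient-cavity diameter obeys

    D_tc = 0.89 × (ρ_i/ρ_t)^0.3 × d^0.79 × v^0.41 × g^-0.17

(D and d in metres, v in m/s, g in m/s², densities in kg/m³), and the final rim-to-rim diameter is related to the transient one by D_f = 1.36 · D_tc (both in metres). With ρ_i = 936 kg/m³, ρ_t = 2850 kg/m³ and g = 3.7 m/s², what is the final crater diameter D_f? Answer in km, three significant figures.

D_f ≈ 10.2 km

v = 31600 m/s.
(ρ_i/ρ_t)^0.3 = (936/2850)^0.3 = 0.7160
d^0.79 = 867^0.79 = 209.4
v^0.41 = 31600^0.41 = 69.96
g^-0.17 = 3.7^-0.17 = 0.8006
D_tc = 0.89 × 0.7160 × 209.4 × 69.96 × 0.8006 = 7474 m
D_f = 1.36 × 7474 = 10165 m
     = 10.16 km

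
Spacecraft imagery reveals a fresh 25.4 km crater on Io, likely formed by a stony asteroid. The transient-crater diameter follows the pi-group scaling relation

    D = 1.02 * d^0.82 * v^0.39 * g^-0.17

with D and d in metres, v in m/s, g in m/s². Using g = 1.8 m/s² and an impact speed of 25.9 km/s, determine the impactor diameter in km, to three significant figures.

Rearranging for d: d = [D / (1.02 · 25900^0.39 · 1.8^-0.17)]^(1/0.82).
D = 25400 m.
25900^0.39 = 52.62
1.8^-0.17 = 0.9049
Denominator = 1.02 × 52.62 × 0.9049 = 48.57
D / 48.57 = 25400 / 48.57 = 523.0
d = 523.0^(1/0.82) = 523.0^1.2195 = 2066 m

d ≈ 2.07 km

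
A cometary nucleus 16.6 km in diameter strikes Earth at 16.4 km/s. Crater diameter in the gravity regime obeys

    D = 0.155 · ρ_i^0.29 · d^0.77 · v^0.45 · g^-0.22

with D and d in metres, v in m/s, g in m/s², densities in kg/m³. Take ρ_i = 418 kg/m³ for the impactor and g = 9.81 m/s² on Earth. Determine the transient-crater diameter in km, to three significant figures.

D ≈ 75.6 km

In SI units: d = 16600 m, v = 16400 m/s.
ρ_i^0.29 = 418^0.29 = 5.756
d^0.77 = 16600^0.77 = 1776
v^0.45 = 16400^0.45 = 78.83
g^-0.22 = 9.81^-0.22 = 0.6051
D = 0.155 × 5.756 × 1776 × 78.83 × 0.6051 = 75581 m
   = 75.58 km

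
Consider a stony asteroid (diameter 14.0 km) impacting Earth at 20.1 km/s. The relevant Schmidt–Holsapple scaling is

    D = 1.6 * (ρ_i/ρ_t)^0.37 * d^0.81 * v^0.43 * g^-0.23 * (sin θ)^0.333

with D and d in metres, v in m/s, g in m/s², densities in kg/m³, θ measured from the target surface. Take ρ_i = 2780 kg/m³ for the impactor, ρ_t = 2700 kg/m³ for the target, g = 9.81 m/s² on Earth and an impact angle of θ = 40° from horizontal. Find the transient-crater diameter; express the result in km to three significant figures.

In SI units: d = 14000 m, v = 20100 m/s.
(ρ_i/ρ_t)^0.37 = (2780/2700)^0.37 = 1.011
d^0.81 = 14000^0.81 = 2282
v^0.43 = 20100^0.43 = 70.86
g^-0.23 = 9.81^-0.23 = 0.5914
(sin 40°)^0.333 = 0.6428^0.333 = 0.8632
D = 1.6 × 1.011 × 2282 × 70.86 × 0.5914 × 0.8632 = 1.335 × 10^5 m
   = 133.5 km

D ≈ 134 km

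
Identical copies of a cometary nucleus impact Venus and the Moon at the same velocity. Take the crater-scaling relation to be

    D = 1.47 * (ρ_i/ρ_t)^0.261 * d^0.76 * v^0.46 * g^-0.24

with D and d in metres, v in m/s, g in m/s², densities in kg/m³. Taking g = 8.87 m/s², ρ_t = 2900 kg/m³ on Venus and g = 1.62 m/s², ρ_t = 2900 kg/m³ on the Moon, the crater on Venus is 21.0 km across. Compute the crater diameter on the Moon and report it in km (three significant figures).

The impactor-only factors (d, v, ρ_i) cancel in the ratio, leaving D_Moon/D_Venus = (g_Moon/g_Venus)^-0.24 · (ρ_t,Venus/ρ_t,Moon)^0.261.
(1.62/8.87)^-0.24 = 0.1826^-0.24 = 1.504
(2900/2900)^0.261 = 1.000^0.261 = 1.000
Ratio = 1.504 × 1.000 = 1.504
D_Moon = 1.504 × 21.0 km = 31.6 km

D ≈ 31.6 km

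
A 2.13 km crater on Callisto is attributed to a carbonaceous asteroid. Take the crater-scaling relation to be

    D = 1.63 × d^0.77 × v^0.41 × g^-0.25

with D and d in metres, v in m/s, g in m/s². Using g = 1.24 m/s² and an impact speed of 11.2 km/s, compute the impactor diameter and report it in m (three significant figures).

Rearranging for d: d = [D / (1.63 · 11200^0.41 · 1.24^-0.25)]^(1/0.77).
D = 2130 m.
11200^0.41 = 45.73
1.24^-0.25 = 0.9476
Denominator = 1.63 × 45.73 × 0.9476 = 70.63
D / 70.63 = 2130 / 70.63 = 30.16
d = 30.16^(1/0.77) = 30.16^1.2987 = 83.43 m

d ≈ 83.4 m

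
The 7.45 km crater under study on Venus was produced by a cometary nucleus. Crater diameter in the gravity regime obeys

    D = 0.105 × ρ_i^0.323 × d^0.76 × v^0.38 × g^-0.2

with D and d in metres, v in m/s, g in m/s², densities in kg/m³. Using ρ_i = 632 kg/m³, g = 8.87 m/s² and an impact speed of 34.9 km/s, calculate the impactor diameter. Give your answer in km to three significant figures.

d ≈ 1.48 km

Rearranging for d: d = [D / (0.105 · 632^0.323 · 34900^0.38 · 8.87^-0.2)]^(1/0.76).
D = 7450 m.
632^0.323 = 8.028
34900^0.38 = 53.24
8.87^-0.2 = 0.6463
Denominator = 0.105 × 8.028 × 53.24 × 0.6463 = 29.00
D / 29.00 = 7450 / 29.00 = 256.9
d = 256.9^(1/0.76) = 256.9^1.3158 = 1482 m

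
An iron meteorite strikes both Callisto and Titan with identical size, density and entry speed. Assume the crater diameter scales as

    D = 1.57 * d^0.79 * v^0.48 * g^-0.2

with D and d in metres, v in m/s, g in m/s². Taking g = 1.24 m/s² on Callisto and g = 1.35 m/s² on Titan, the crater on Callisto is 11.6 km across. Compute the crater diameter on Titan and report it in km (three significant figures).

All impactor-dependent factors cancel in the ratio, leaving D_Titan/D_Callisto = (g_Titan/g_Callisto)^-0.2.
(1.35/1.24)^-0.2 = 1.089^-0.2 = 0.9831
D_Titan = 0.9831 × 11.6 km = 11.4 km

D ≈ 11.4 km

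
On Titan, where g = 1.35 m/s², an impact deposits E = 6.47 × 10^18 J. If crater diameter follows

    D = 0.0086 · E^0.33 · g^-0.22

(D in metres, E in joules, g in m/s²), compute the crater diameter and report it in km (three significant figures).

E^0.33 = (6.47 × 10^18)^0.33 = 1.613 × 10^6
g^-0.22 = 1.35^-0.22 = 0.9361
D = 0.0086 × 1.613 × 10^6 × 0.9361 = 12985 m
   = 12.99 km

D ≈ 13.0 km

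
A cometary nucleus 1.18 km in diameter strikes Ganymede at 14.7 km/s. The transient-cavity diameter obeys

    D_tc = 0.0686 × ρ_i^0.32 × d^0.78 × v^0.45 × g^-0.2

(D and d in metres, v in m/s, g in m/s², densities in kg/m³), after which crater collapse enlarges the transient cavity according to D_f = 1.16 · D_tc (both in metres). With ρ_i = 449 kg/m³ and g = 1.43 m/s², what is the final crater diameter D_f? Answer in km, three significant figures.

D_f ≈ 9.77 km

In SI: d = 1180 m, v = 14700 m/s.
ρ_i^0.32 = 449^0.32 = 7.059
d^0.78 = 1180^0.78 = 248.9
v^0.45 = 14700^0.45 = 75.04
g^-0.2 = 1.43^-0.2 = 0.9310
D_tc = 0.0686 × 7.059 × 248.9 × 75.04 × 0.9310 = 8420 m
D_f = 1.16 × 8420 = 9767 m
     = 9.767 km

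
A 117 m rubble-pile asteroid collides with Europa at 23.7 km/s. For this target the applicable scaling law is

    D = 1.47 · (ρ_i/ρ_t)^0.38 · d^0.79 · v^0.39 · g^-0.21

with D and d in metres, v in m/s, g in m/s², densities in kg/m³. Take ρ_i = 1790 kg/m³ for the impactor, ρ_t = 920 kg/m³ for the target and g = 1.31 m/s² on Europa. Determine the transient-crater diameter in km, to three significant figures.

In SI units: v = 23700 m/s.
(ρ_i/ρ_t)^0.38 = (1790/920)^0.38 = 1.288
d^0.79 = 117^0.79 = 43.04
v^0.39 = 23700^0.39 = 50.83
g^-0.21 = 1.31^-0.21 = 0.9449
D = 1.47 × 1.288 × 43.04 × 50.83 × 0.9449 = 3914 m
   = 3.914 km

D ≈ 3.91 km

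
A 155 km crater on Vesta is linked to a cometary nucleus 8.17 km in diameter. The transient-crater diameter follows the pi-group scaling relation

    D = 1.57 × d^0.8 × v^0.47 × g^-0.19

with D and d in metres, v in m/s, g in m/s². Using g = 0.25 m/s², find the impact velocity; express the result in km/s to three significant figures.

Rearranging for v: v = [D / (1.57 · 8170^0.8 · 0.25^-0.19)]^(1/0.47).
D = 155000 m.
8170^0.8 = 1348
0.25^-0.19 = 1.301
Denominator = 1.57 × 1348 × 1.301 = 2753
D / 2753 = 155000 / 2753 = 56.30
v = 56.30^(1/0.47) = 56.30^2.1277 = 5303 m/s

v ≈ 5.30 km/s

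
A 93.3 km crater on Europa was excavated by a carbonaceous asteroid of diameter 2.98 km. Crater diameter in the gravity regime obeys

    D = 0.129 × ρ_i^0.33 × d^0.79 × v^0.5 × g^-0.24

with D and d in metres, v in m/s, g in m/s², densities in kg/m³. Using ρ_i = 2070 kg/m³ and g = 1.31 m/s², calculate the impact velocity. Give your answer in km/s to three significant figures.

v ≈ 12.5 km/s

Rearranging for v: v = [D / (0.129 · 2070^0.33 · 2980^0.79 · 1.31^-0.24)]^(1/0.5).
D = 93300 m.
2070^0.33 = 12.42
2980^0.79 = 555.4
1.31^-0.24 = 0.9372
Denominator = 0.129 × 12.42 × 555.4 × 0.9372 = 834.0
D / 834.0 = 93300 / 834.0 = 111.9
v = 111.9^(1/0.5) = 111.9^2 = 12522 m/s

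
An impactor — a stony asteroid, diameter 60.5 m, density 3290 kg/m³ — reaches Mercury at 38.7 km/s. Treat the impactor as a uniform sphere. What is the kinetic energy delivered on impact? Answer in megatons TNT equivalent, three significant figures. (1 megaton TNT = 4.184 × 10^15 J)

v = 38700 m/s.
Mass m = (π/6) ρ d³ = (π/6) × 3290 × (60.5)³ = 3.815 × 10^8 kg
E = ½ m v² = 0.5 × 3.815 × 10^8 × (38700)² = 2.857 × 10^17 J
   = 2.857 × 10^17 / 4.184×10^15 = 68.28 Mt

E ≈ 68.3 Mt TNT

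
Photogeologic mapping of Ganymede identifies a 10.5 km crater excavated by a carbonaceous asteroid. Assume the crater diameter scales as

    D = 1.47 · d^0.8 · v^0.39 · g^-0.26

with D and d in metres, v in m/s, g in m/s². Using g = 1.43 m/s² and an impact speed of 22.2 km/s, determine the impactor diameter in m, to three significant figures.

Rearranging for d: d = [D / (1.47 · 22200^0.39 · 1.43^-0.26)]^(1/0.8).
D = 10500 m.
22200^0.39 = 49.55
1.43^-0.26 = 0.9112
Denominator = 1.47 × 49.55 × 0.9112 = 66.37
D / 66.37 = 10500 / 66.37 = 158.2
d = 158.2^(1/0.8) = 158.2^1.25 = 561.1 m

d ≈ 561 m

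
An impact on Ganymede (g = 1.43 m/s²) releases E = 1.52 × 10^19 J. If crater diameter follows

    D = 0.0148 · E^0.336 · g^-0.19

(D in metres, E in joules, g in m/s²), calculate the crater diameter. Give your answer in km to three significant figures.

E^0.336 = (1.52 × 10^19)^0.336 = 2.787 × 10^6
g^-0.19 = 1.43^-0.19 = 0.9343
D = 0.0148 × 2.787 × 10^6 × 0.9343 = 38538 m
   = 38.54 km

D ≈ 38.5 km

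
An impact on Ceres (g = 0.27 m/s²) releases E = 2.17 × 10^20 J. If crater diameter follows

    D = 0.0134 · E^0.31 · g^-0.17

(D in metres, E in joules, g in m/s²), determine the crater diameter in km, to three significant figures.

E^0.31 = (2.17 × 10^20)^0.31 = 2.015 × 10^6
g^-0.17 = 0.27^-0.17 = 1.249
D = 0.0134 × 2.015 × 10^6 × 1.249 = 33724 m
   = 33.72 km

D ≈ 33.7 km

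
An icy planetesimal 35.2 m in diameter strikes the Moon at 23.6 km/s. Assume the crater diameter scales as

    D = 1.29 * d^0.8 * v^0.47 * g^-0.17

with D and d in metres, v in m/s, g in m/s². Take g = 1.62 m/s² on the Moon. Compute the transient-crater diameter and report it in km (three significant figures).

D ≈ 2.33 km

In SI units: v = 23600 m/s.
d^0.8 = 35.2^0.8 = 17.27
v^0.47 = 23600^0.47 = 113.6
g^-0.17 = 1.62^-0.17 = 0.9213
D = 1.29 × 17.27 × 113.6 × 0.9213 = 2332 m
   = 2.332 km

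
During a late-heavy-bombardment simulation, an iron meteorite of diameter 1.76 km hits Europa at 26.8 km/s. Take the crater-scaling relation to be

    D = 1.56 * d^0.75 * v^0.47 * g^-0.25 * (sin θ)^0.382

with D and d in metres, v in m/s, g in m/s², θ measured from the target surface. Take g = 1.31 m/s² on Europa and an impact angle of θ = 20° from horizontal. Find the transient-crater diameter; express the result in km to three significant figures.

D ≈ 31.7 km

In SI units: d = 1760 m, v = 26800 m/s.
d^0.75 = 1760^0.75 = 271.7
v^0.47 = 26800^0.47 = 120.6
g^-0.25 = 1.31^-0.25 = 0.9347
(sin 20°)^0.382 = 0.3420^0.382 = 0.6637
D = 1.56 × 271.7 × 120.6 × 0.9347 × 0.6637 = 31711 m
   = 31.71 km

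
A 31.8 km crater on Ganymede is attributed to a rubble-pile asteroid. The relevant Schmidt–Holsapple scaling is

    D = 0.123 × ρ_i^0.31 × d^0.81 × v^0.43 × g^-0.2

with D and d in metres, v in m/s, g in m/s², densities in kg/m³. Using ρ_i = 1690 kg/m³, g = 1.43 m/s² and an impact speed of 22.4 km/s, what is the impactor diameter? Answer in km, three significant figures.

d ≈ 1.50 km

Rearranging for d: d = [D / (0.123 · 1690^0.31 · 22400^0.43 · 1.43^-0.2)]^(1/0.81).
D = 31800 m.
1690^0.31 = 10.01
22400^0.43 = 74.23
1.43^-0.2 = 0.9310
Denominator = 0.123 × 10.01 × 74.23 × 0.9310 = 85.09
D / 85.09 = 31800 / 85.09 = 373.7
d = 373.7^(1/0.81) = 373.7^1.2346 = 1500 m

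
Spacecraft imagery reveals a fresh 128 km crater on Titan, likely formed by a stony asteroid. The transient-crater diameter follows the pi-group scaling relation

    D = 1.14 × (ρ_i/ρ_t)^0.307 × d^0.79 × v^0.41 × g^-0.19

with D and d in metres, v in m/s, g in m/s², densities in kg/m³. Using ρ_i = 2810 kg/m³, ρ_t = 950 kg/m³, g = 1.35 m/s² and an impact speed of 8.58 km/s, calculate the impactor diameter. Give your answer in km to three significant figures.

Rearranging for d: d = [D / (1.14 · (2810/950)^0.307 · 8580^0.41 · 1.35^-0.19)]^(1/0.79).
D = 128000 m.
(2810/950)^0.307 = 1.395
8580^0.41 = 40.99
1.35^-0.19 = 0.9446
Denominator = 1.14 × 1.395 × 40.99 × 0.9446 = 61.58
D / 61.58 = 128000 / 61.58 = 2079
d = 2079^(1/0.79) = 2079^1.2658 = 15839 m

d ≈ 15.8 km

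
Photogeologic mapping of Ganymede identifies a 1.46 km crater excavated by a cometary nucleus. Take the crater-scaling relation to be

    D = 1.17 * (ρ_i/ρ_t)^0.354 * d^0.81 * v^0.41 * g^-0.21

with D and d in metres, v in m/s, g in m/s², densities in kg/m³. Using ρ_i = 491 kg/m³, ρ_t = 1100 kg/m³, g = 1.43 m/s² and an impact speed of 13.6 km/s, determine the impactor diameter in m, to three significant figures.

d ≈ 83.9 m

Rearranging for d: d = [D / (1.17 · (491/1100)^0.354 · 13600^0.41 · 1.43^-0.21)]^(1/0.81).
D = 1460 m.
(491/1100)^0.354 = 0.7516
13600^0.41 = 49.52
1.43^-0.21 = 0.9276
Denominator = 1.17 × 0.7516 × 49.52 × 0.9276 = 40.39
D / 40.39 = 1460 / 40.39 = 36.15
d = 36.15^(1/0.81) = 36.15^1.2346 = 83.88 m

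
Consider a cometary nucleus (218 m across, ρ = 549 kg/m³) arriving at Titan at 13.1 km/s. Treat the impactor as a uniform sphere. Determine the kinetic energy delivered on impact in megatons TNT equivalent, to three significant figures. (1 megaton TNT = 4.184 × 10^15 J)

E ≈ 61.1 Mt TNT

v = 13100 m/s.
Mass m = (π/6) ρ d³ = (π/6) × 549 × (218)³ = 2.978 × 10^9 kg
E = ½ m v² = 0.5 × 2.978 × 10^9 × (13100)² = 2.555 × 10^17 J
   = 2.555 × 10^17 / 4.184×10^15 = 61.07 Mt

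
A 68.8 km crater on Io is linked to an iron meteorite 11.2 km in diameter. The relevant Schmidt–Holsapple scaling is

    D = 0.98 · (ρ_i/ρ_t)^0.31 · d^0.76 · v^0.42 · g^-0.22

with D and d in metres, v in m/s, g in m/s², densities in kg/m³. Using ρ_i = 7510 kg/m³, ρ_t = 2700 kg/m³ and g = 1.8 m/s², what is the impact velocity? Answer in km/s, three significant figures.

v ≈ 10.4 km/s

Rearranging for v: v = [D / (0.98 · (7510/2700)^0.31 · 11200^0.76 · 1.8^-0.22)]^(1/0.42).
D = 68800 m.
(7510/2700)^0.31 = 1.373
11200^0.76 = 1195
1.8^-0.22 = 0.8787
Denominator = 0.98 × 1.373 × 1195 × 0.8787 = 1413
D / 1413 = 68800 / 1413 = 48.69
v = 48.69^(1/0.42) = 48.69^2.381 = 10418 m/s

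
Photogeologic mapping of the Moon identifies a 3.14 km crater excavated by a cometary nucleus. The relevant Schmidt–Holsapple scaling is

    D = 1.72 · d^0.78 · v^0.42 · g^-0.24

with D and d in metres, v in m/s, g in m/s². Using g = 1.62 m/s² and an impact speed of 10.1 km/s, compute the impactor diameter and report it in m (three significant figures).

d ≈ 123 m

Rearranging for d: d = [D / (1.72 · 10100^0.42 · 1.62^-0.24)]^(1/0.78).
D = 3140 m.
10100^0.42 = 48.06
1.62^-0.24 = 0.8907
Denominator = 1.72 × 48.06 × 0.8907 = 73.63
D / 73.63 = 3140 / 73.63 = 42.65
d = 42.65^(1/0.78) = 42.65^1.2821 = 122.9 m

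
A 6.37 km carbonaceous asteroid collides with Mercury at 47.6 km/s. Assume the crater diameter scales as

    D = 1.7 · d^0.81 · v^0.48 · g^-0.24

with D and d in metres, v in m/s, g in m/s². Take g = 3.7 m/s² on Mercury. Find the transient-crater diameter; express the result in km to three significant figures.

D ≈ 263 km

In SI units: d = 6370 m, v = 47600 m/s.
d^0.81 = 6370^0.81 = 1206
v^0.48 = 47600^0.48 = 175.9
g^-0.24 = 3.7^-0.24 = 0.7305
D = 1.7 × 1206 × 175.9 × 0.7305 = 2.634 × 10^5 m
   = 263.4 km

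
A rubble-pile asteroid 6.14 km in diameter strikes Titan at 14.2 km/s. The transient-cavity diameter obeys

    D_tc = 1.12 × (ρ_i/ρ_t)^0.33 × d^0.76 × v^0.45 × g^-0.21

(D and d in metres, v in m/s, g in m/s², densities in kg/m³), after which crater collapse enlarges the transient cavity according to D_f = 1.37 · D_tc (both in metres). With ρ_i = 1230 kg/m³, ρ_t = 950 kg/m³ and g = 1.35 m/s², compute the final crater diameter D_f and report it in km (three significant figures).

In SI: d = 6140 m, v = 14200 m/s.
(ρ_i/ρ_t)^0.33 = (1230/950)^0.33 = 1.089
d^0.76 = 6140^0.76 = 756.8
v^0.45 = 14200^0.45 = 73.88
g^-0.21 = 1.35^-0.21 = 0.9389
D_tc = 1.12 × 1.089 × 756.8 × 73.88 × 0.9389 = 64030 m
D_f = 1.37 × 64030 = 87721 m
     = 87.72 km

D_f ≈ 87.7 km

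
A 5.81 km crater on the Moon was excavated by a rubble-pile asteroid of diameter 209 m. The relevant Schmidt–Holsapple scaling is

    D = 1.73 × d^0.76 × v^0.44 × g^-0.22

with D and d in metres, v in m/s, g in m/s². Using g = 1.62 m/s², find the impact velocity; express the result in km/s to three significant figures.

Rearranging for v: v = [D / (1.73 · 209^0.76 · 1.62^-0.22)]^(1/0.44).
D = 5810 m.
209^0.76 = 57.98
1.62^-0.22 = 0.8993
Denominator = 1.73 × 57.98 × 0.8993 = 90.20
D / 90.20 = 5810 / 90.20 = 64.41
v = 64.41^(1/0.44) = 64.41^2.2727 = 12918 m/s

v ≈ 12.9 km/s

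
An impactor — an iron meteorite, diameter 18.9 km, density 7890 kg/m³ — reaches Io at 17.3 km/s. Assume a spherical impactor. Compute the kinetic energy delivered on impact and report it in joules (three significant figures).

d = 18900 m; v = 17300 m/s.
Mass m = (π/6) ρ d³ = (π/6) × 7890 × (18900)³ = 2.789 × 10^16 kg
E = ½ m v² = 0.5 × 2.789 × 10^16 × (17300)² = 4.174 × 10^24 J

E ≈ 4.17 × 10^24 J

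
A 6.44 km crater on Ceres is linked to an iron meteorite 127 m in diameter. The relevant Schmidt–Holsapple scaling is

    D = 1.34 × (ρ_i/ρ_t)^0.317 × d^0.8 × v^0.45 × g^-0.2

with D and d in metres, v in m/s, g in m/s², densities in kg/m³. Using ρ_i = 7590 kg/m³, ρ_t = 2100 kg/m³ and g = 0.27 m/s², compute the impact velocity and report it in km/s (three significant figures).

v ≈ 6.25 km/s

Rearranging for v: v = [D / (1.34 · (7590/2100)^0.317 · 127^0.8 · 0.27^-0.2)]^(1/0.45).
D = 6440 m.
(7590/2100)^0.317 = 1.503
127^0.8 = 48.20
0.27^-0.2 = 1.299
Denominator = 1.34 × 1.503 × 48.20 × 1.299 = 126.1
D / 126.1 = 6440 / 126.1 = 51.07
v = 51.07^(1/0.45) = 51.07^2.2222 = 6250 m/s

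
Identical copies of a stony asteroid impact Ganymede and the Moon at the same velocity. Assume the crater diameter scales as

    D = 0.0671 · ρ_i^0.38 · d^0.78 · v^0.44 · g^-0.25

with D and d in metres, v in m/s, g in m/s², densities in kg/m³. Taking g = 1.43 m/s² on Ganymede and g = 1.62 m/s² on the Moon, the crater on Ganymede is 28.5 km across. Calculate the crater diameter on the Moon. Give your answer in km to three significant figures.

All impactor-dependent factors cancel in the ratio, leaving D_Moon/D_Ganymede = (g_Moon/g_Ganymede)^-0.25.
(1.62/1.43)^-0.25 = 1.133^-0.25 = 0.9693
D_Moon = 0.9693 × 28.5 km = 27.6 km

D ≈ 27.6 km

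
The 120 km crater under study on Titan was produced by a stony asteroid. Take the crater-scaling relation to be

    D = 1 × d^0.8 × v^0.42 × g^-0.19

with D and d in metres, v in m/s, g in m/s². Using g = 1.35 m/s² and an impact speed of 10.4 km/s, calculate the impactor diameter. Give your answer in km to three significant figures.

Rearranging for d: d = [D / (1 · 10400^0.42 · 1.35^-0.19)]^(1/0.8).
D = 120000 m.
10400^0.42 = 48.66
1.35^-0.19 = 0.9446
Denominator = 1 × 48.66 × 0.9446 = 45.96
D / 45.96 = 120000 / 45.96 = 2611
d = 2611^(1/0.8) = 2611^1.25 = 18664 m

d ≈ 18.7 km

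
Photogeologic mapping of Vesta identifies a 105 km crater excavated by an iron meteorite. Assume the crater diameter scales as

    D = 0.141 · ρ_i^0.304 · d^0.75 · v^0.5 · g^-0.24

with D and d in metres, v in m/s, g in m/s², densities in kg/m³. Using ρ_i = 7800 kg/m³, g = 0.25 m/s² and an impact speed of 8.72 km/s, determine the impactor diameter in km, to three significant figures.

Rearranging for d: d = [D / (0.141 · 7800^0.304 · 8720^0.5 · 0.25^-0.24)]^(1/0.75).
D = 105000 m.
7800^0.304 = 15.25
8720^0.5 = 93.38
0.25^-0.24 = 1.395
Denominator = 0.141 × 15.25 × 93.38 × 1.395 = 280.1
D / 280.1 = 105000 / 280.1 = 374.9
d = 374.9^(1/0.75) = 374.9^1.3333 = 2703 m

d ≈ 2.70 km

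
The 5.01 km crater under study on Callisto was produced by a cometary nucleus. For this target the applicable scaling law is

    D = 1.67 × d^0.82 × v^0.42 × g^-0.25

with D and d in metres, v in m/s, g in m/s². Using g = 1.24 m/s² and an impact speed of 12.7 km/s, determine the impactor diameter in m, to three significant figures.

d ≈ 147 m

Rearranging for d: d = [D / (1.67 · 12700^0.42 · 1.24^-0.25)]^(1/0.82).
D = 5010 m.
12700^0.42 = 52.92
1.24^-0.25 = 0.9476
Denominator = 1.67 × 52.92 × 0.9476 = 83.75
D / 83.75 = 5010 / 83.75 = 59.82
d = 59.82^(1/0.82) = 59.82^1.2195 = 146.8 m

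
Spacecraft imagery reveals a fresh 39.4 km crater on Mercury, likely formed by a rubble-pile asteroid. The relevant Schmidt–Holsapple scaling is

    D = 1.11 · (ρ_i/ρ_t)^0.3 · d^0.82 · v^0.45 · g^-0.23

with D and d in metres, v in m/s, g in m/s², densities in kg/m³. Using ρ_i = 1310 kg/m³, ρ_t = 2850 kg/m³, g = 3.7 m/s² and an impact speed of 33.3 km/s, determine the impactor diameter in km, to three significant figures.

Rearranging for d: d = [D / (1.11 · (1310/2850)^0.3 · 33300^0.45 · 3.7^-0.23)]^(1/0.82).
D = 39400 m.
(1310/2850)^0.3 = 0.7920
33300^0.45 = 108.4
3.7^-0.23 = 0.7401
Denominator = 1.11 × 0.7920 × 108.4 × 0.7401 = 70.53
D / 70.53 = 39400 / 70.53 = 558.6
d = 558.6^(1/0.82) = 558.6^1.2195 = 2239 m

d ≈ 2.24 km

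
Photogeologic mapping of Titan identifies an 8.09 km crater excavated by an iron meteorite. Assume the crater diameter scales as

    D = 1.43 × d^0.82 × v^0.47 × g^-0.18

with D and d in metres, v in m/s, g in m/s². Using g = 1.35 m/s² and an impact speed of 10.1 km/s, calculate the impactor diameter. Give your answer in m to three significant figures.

Rearranging for d: d = [D / (1.43 · 10100^0.47 · 1.35^-0.18)]^(1/0.82).
D = 8090 m.
10100^0.47 = 76.21
1.35^-0.18 = 0.9474
Denominator = 1.43 × 76.21 × 0.9474 = 103.2
D / 103.2 = 8090 / 103.2 = 78.39
d = 78.39^(1/0.82) = 78.39^1.2195 = 204.2 m

d ≈ 204 m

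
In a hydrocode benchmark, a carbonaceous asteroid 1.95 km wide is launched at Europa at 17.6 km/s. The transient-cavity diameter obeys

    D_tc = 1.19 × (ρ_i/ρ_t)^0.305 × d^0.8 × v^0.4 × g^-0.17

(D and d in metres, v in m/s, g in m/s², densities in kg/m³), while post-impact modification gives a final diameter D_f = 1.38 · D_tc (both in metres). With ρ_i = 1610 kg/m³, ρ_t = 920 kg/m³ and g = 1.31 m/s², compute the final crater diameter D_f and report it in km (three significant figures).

In SI: d = 1950 m, v = 17600 m/s.
(ρ_i/ρ_t)^0.305 = (1610/920)^0.305 = 1.186
d^0.8 = 1950^0.8 = 428.6
v^0.4 = 17600^0.4 = 49.91
g^-0.17 = 1.31^-0.17 = 0.9551
D_tc = 1.19 × 1.186 × 428.6 × 49.91 × 0.9551 = 28840 m
D_f = 1.38 × 28840 = 39799 m
     = 39.80 km

D_f ≈ 39.8 km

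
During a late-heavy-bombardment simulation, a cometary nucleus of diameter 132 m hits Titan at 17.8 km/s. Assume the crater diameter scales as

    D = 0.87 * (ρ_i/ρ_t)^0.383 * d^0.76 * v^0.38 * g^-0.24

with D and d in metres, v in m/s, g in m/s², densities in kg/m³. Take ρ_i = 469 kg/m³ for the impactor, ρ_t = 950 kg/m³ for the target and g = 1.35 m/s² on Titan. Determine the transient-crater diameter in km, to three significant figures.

D ≈ 1.04 km

In SI units: v = 17800 m/s.
(ρ_i/ρ_t)^0.383 = (469/950)^0.383 = 0.7631
d^0.76 = 132^0.76 = 40.89
v^0.38 = 17800^0.38 = 41.22
g^-0.24 = 1.35^-0.24 = 0.9305
D = 0.87 × 0.7631 × 40.89 × 41.22 × 0.9305 = 1041 m
   = 1.041 km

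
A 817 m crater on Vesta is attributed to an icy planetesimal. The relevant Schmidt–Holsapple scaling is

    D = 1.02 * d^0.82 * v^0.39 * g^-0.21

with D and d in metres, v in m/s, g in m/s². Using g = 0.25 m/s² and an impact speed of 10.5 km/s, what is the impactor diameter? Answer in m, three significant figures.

Rearranging for d: d = [D / (1.02 · 10500^0.39 · 0.25^-0.21)]^(1/0.82).
10500^0.39 = 37.01
0.25^-0.21 = 1.338
Denominator = 1.02 × 37.01 × 1.338 = 50.51
D / 50.51 = 817 / 50.51 = 16.18
d = 16.18^(1/0.82) = 16.18^1.2195 = 29.81 m

d ≈ 29.8 m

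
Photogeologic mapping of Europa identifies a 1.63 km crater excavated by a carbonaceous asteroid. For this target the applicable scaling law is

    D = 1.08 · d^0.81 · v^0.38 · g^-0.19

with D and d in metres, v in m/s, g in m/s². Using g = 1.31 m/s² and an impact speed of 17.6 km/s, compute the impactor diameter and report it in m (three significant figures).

Rearranging for d: d = [D / (1.08 · 17600^0.38 · 1.31^-0.19)]^(1/0.81).
D = 1630 m.
17600^0.38 = 41.05
1.31^-0.19 = 0.9500
Denominator = 1.08 × 41.05 × 0.9500 = 42.12
D / 42.12 = 1630 / 42.12 = 38.70
d = 38.70^(1/0.81) = 38.70^1.2346 = 91.24 m

d ≈ 91.2 m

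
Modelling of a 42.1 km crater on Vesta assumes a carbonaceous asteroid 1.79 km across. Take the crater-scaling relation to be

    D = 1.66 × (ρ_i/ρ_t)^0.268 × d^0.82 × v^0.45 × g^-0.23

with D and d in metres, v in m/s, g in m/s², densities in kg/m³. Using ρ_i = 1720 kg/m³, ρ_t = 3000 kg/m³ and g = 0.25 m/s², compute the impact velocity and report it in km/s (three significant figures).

Rearranging for v: v = [D / (1.66 · (1720/3000)^0.268 · 1790^0.82 · 0.25^-0.23)]^(1/0.45).
D = 42100 m.
(1720/3000)^0.268 = 0.8615
1790^0.82 = 464.9
0.25^-0.23 = 1.376
Denominator = 1.66 × 0.8615 × 464.9 × 1.376 = 914.8
D / 914.8 = 42100 / 914.8 = 46.02
v = 46.02^(1/0.45) = 46.02^2.2222 = 4959 m/s

v ≈ 4.96 km/s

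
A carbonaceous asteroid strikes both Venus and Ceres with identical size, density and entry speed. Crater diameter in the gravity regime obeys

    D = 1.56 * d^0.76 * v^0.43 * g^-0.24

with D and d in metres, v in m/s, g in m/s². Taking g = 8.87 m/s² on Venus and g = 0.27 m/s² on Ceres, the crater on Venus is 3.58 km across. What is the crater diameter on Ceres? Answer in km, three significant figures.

D ≈ 8.28 km

All impactor-dependent factors cancel in the ratio, leaving D_Ceres/D_Venus = (g_Ceres/g_Venus)^-0.24.
(0.27/8.87)^-0.24 = 0.03044^-0.24 = 2.312
D_Ceres = 2.312 × 3.58 km = 8.28 km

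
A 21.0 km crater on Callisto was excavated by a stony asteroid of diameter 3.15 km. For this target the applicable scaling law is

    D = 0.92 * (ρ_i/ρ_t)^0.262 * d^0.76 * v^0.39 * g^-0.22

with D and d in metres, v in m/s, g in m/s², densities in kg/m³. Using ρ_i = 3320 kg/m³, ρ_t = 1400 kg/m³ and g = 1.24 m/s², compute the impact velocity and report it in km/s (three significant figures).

v ≈ 14.4 km/s

Rearranging for v: v = [D / (0.92 · (3320/1400)^0.262 · 3150^0.76 · 1.24^-0.22)]^(1/0.39).
D = 21000 m.
(3320/1400)^0.262 = 1.254
3150^0.76 = 455.7
1.24^-0.22 = 0.9538
Denominator = 0.92 × 1.254 × 455.7 × 0.9538 = 501.4
D / 501.4 = 21000 / 501.4 = 41.88
v = 41.88^(1/0.39) = 41.88^2.5641 = 14421 m/s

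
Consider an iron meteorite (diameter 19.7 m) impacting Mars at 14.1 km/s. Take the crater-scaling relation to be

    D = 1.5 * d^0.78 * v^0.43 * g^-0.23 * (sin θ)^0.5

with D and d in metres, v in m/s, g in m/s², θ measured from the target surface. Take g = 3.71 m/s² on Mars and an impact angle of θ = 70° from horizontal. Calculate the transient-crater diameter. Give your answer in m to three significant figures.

In SI units: v = 14100 m/s.
d^0.78 = 19.7^0.78 = 10.23
v^0.43 = 14100^0.43 = 60.84
g^-0.23 = 3.71^-0.23 = 0.7397
(sin 70°)^0.5 = 0.9397^0.5 = 0.9694
D = 1.5 × 10.23 × 60.84 × 0.7397 × 0.9694 = 669.4 m

D ≈ 669 m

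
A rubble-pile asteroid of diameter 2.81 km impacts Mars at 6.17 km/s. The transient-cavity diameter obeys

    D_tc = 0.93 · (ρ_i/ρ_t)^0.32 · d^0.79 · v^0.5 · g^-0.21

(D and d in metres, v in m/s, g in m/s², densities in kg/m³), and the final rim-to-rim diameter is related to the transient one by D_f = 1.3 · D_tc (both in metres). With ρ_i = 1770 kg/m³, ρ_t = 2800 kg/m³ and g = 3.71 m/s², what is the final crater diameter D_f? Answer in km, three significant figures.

D_f ≈ 33.0 km

In SI: d = 2810 m, v = 6170 m/s.
(ρ_i/ρ_t)^0.32 = (1770/2800)^0.32 = 0.8635
d^0.79 = 2810^0.79 = 530.2
v^0.5 = 6170^0.5 = 78.55
g^-0.21 = 3.71^-0.21 = 0.7593
D_tc = 0.93 × 0.8635 × 530.2 × 78.55 × 0.7593 = 25390 m
D_f = 1.3 × 25390 = 33007 m
     = 33.01 km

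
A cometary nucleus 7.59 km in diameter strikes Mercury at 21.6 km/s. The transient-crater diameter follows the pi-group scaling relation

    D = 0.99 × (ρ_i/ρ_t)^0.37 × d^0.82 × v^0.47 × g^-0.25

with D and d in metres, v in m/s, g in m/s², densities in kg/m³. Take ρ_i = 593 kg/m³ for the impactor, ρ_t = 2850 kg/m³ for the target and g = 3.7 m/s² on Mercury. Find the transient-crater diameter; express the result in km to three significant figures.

In SI units: d = 7590 m, v = 21600 m/s.
(ρ_i/ρ_t)^0.37 = (593/2850)^0.37 = 0.5594
d^0.82 = 7590^0.82 = 1520
v^0.47 = 21600^0.47 = 108.9
g^-0.25 = 3.7^-0.25 = 0.7210
D = 0.99 × 0.5594 × 1520 × 108.9 × 0.7210 = 66094 m
   = 66.09 km

D ≈ 66.1 km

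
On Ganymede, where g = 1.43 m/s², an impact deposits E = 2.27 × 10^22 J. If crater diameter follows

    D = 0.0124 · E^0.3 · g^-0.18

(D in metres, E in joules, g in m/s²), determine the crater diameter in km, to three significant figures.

E^0.3 = (2.27 × 10^22)^0.3 = 5.091 × 10^6
g^-0.18 = 1.43^-0.18 = 0.9376
D = 0.0124 × 5.091 × 10^6 × 0.9376 = 59189 m
   = 59.19 km

D ≈ 59.2 km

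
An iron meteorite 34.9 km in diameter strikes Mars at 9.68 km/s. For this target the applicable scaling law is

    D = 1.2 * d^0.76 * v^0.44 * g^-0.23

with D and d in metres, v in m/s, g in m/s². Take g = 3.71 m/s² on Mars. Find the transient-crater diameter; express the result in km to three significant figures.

In SI units: d = 34900 m, v = 9680 m/s.
d^0.76 = 34900^0.76 = 2835
v^0.44 = 9680^0.44 = 56.73
g^-0.23 = 3.71^-0.23 = 0.7397
D = 1.2 × 2835 × 56.73 × 0.7397 = 1.428 × 10^5 m
   = 142.8 km

D ≈ 143 km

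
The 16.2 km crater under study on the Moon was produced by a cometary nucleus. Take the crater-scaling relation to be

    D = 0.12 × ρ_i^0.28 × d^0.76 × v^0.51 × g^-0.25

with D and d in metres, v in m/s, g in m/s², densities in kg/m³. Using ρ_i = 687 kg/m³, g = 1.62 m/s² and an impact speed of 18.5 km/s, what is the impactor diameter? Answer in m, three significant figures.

Rearranging for d: d = [D / (0.12 · 687^0.28 · 18500^0.51 · 1.62^-0.25)]^(1/0.76).
D = 16200 m.
687^0.28 = 6.228
18500^0.51 = 150.1
1.62^-0.25 = 0.8864
Denominator = 0.12 × 6.228 × 150.1 × 0.8864 = 99.44
D / 99.44 = 16200 / 99.44 = 162.9
d = 162.9^(1/0.76) = 162.9^1.3158 = 813.7 m

d ≈ 814 m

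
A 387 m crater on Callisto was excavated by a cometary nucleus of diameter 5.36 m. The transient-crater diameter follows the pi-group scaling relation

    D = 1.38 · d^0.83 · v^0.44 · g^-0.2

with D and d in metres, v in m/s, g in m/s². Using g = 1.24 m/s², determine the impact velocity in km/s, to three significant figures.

v ≈ 17.0 km/s

Rearranging for v: v = [D / (1.38 · 5.36^0.83 · 1.24^-0.2)]^(1/0.44).
5.36^0.83 = 4.029
1.24^-0.2 = 0.9579
Denominator = 1.38 × 4.029 × 0.9579 = 5.326
D / 5.326 = 387 / 5.326 = 72.66
v = 72.66^(1/0.44) = 72.66^2.2727 = 16989 m/s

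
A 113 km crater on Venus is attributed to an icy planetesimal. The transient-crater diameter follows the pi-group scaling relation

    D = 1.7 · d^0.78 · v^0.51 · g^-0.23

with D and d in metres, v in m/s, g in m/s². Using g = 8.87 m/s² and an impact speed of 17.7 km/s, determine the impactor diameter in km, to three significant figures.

d ≈ 4.84 km

Rearranging for d: d = [D / (1.7 · 17700^0.51 · 8.87^-0.23)]^(1/0.78).
D = 113000 m.
17700^0.51 = 146.7
8.87^-0.23 = 0.6053
Denominator = 1.7 × 146.7 × 0.6053 = 151.0
D / 151.0 = 113000 / 151.0 = 748.3
d = 748.3^(1/0.78) = 748.3^1.2821 = 4840 m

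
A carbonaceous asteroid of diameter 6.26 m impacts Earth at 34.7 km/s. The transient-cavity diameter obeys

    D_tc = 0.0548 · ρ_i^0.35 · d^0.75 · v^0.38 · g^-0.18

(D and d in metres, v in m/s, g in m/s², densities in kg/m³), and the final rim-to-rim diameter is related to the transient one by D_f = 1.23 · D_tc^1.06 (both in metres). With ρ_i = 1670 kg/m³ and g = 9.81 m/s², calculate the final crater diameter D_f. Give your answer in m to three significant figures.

D_f ≈ 167 m

v = 34700 m/s.
ρ_i^0.35 = 1670^0.35 = 13.43
d^0.75 = 6.26^0.75 = 3.958
v^0.38 = 34700^0.38 = 53.13
g^-0.18 = 9.81^-0.18 = 0.6630
D_tc = 0.0548 × 13.43 × 3.958 × 53.13 × 0.6630 = 102.6 m
D_f = 1.23 × (102.6)^1.06 = 166.6 m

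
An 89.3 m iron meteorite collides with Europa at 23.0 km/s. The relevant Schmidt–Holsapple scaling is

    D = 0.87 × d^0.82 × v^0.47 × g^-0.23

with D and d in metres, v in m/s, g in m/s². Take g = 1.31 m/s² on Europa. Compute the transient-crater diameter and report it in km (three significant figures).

In SI units: v = 23000 m/s.
d^0.82 = 89.3^0.82 = 39.78
v^0.47 = 23000^0.47 = 112.2
g^-0.23 = 1.31^-0.23 = 0.9398
D = 0.87 × 39.78 × 112.2 × 0.9398 = 3649 m
   = 3.649 km

D ≈ 3.65 km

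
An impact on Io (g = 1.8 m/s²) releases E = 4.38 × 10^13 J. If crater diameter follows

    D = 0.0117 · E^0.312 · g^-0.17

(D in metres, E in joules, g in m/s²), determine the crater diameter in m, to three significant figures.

D ≈ 191 m

E^0.312 = (4.38 × 10^13)^0.312 = 1.804 × 10^4
g^-0.17 = 1.8^-0.17 = 0.9049
D = 0.0117 × 1.804 × 10^4 × 0.9049 = 191.0 m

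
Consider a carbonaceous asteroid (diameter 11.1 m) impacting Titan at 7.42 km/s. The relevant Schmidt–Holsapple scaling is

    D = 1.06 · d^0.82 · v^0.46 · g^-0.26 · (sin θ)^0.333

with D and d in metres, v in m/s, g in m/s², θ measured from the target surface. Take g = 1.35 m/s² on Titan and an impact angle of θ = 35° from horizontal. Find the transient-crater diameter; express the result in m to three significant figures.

In SI units: v = 7420 m/s.
d^0.82 = 11.1^0.82 = 7.197
v^0.46 = 7420^0.46 = 60.31
g^-0.26 = 1.35^-0.26 = 0.9249
(sin 35°)^0.333 = 0.5736^0.333 = 0.8310
D = 1.06 × 7.197 × 60.31 × 0.9249 × 0.8310 = 353.6 m

D ≈ 354 m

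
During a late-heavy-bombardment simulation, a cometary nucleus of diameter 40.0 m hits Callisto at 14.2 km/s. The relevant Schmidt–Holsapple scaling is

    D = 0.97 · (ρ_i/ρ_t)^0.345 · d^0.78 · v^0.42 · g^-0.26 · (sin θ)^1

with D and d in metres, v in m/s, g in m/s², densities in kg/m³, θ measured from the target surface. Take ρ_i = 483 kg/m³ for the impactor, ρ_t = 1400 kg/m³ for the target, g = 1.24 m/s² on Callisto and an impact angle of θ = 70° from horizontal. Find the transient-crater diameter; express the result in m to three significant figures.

D ≈ 588 m

In SI units: v = 14200 m/s.
(ρ_i/ρ_t)^0.345 = (483/1400)^0.345 = 0.6927
d^0.78 = 40^0.78 = 17.77
v^0.42 = 14200^0.42 = 55.46
g^-0.26 = 1.24^-0.26 = 0.9456
(sin 70°)^1 = 0.9397^1 = 0.9397
D = 0.97 × 0.6927 × 17.77 × 55.46 × 0.9456 × 0.9397 = 588.4 m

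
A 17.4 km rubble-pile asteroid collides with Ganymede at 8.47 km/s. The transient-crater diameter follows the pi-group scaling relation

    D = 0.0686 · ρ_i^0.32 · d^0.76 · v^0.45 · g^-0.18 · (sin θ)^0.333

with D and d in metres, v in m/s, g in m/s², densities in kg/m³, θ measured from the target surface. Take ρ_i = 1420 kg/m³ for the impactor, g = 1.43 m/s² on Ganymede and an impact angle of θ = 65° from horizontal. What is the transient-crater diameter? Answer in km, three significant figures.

In SI units: d = 17400 m, v = 8470 m/s.
ρ_i^0.32 = 1420^0.32 = 10.20
d^0.76 = 17400^0.76 = 1670
v^0.45 = 8470^0.45 = 58.55
g^-0.18 = 1.43^-0.18 = 0.9376
(sin 65°)^0.333 = 0.9063^0.333 = 0.9678
D = 0.0686 × 10.20 × 1670 × 58.55 × 0.9376 × 0.9678 = 62083 m
   = 62.08 km

D ≈ 62.1 km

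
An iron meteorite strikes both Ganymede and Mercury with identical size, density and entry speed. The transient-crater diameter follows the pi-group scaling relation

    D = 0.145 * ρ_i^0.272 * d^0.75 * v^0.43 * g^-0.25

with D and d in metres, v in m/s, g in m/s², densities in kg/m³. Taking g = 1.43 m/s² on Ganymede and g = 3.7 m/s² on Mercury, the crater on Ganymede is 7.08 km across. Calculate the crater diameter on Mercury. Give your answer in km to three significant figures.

All impactor-dependent factors cancel in the ratio, leaving D_Mercury/D_Ganymede = (g_Mercury/g_Ganymede)^-0.25.
(3.7/1.43)^-0.25 = 2.587^-0.25 = 0.7885
D_Mercury = 0.7885 × 7.08 km = 5.58 km

D ≈ 5.58 km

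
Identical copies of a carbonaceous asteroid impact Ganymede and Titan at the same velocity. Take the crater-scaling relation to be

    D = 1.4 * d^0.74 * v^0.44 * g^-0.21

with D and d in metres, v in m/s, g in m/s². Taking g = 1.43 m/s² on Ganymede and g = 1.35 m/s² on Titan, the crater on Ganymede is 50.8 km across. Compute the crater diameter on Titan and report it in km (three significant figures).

D ≈ 51.4 km

All impactor-dependent factors cancel in the ratio, leaving D_Titan/D_Ganymede = (g_Titan/g_Ganymede)^-0.21.
(1.35/1.43)^-0.21 = 0.9441^-0.21 = 1.012
D_Titan = 1.012 × 50.8 km = 51.4 km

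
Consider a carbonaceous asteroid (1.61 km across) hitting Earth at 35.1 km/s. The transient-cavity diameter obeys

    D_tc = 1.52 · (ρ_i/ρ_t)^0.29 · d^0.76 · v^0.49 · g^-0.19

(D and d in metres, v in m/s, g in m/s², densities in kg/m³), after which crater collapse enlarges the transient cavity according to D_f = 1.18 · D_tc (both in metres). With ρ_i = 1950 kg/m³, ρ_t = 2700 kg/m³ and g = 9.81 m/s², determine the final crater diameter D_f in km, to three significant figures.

In SI: d = 1610 m, v = 35100 m/s.
(ρ_i/ρ_t)^0.29 = (1950/2700)^0.29 = 0.9099
d^0.76 = 1610^0.76 = 273.6
v^0.49 = 35100^0.49 = 168.7
g^-0.19 = 9.81^-0.19 = 0.6480
D_tc = 1.52 × 0.9099 × 273.6 × 168.7 × 0.6480 = 41370 m
D_f = 1.18 × 41370 = 48817 m
     = 48.82 km

D_f ≈ 48.8 km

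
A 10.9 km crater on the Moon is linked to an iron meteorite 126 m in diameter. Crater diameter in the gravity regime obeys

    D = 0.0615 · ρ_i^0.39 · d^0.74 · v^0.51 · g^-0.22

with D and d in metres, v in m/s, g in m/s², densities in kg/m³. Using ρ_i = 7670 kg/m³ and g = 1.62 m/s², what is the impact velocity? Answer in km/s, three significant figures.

v ≈ 23.1 km/s

Rearranging for v: v = [D / (0.0615 · 7670^0.39 · 126^0.74 · 1.62^-0.22)]^(1/0.51).
D = 10900 m.
7670^0.39 = 32.74
126^0.74 = 35.83
1.62^-0.22 = 0.8993
Denominator = 0.0615 × 32.74 × 35.83 × 0.8993 = 64.88
D / 64.88 = 10900 / 64.88 = 168.0
v = 168.0^(1/0.51) = 168.0^1.9608 = 23088 m/s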